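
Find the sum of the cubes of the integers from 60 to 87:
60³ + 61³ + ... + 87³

Use ∑_{k=1}^{n} k³ = [n(n+1)/2]², then subtract the first 59 terms.
∑_{k=1}^{87} k³ = [87×88/2]² = 3828² = 14653584
∑_{k=1}^{59} k³ = [59×60/2]² = 1770² = 3132900
∑_{k=60}^{87} k³ = 14653584 - 3132900 = 11520684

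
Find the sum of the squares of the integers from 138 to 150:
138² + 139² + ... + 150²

Use ∑_{k=1}^{n} k² = n(n+1)(2n+1)/6, then subtract the first 137 terms.
∑_{k=1}^{150} k² = 150×151×301/6 = 1136275
∑_{k=1}^{137} k² = 137×138×275/6 = 866525
∑_{k=138}^{150} k² = 1136275 - 866525 = 269750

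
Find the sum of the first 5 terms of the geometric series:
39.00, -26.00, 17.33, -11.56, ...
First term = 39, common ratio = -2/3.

Sₙ = a(1 - rⁿ) / (1 - r)
S_5 = 39(1 - (-2/3)^5) / (1 - (-2/3))
S_5 = 39(1 - (-32/243)) / (5/3)
S_5 = 715/27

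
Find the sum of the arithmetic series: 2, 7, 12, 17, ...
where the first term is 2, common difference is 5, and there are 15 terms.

Sₙ = n/2 × (first + last)
Last term = a + (n-1)d = 2 + (15-1)×5 = 72
S_15 = 15/2 × (2 + 72)
S_15 = 15/2 × 74 = 555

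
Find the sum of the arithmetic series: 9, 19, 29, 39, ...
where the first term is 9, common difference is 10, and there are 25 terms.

Sₙ = n/2 × (first + last)
Last term = a + (n-1)d = 9 + (25-1)×10 = 249
S_25 = 25/2 × (9 + 249)
S_25 = 25/2 × 258 = 3225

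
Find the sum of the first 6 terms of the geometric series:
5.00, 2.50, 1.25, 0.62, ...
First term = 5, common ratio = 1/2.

Sₙ = a(1 - rⁿ) / (1 - r)
S_6 = 5(1 - (1/2)^6) / (1 - (1/2))
S_6 = 5(1 - (1/64)) / (1/2)
S_6 = 315/32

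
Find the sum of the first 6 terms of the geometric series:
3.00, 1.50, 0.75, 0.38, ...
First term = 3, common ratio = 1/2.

Sₙ = a(1 - rⁿ) / (1 - r)
S_6 = 3(1 - (1/2)^6) / (1 - (1/2))
S_6 = 3(1 - (1/64)) / (1/2)
S_6 = 189/32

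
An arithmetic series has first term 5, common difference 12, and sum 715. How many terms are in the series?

Using S = n/2 × [2a + (n-1)d]
715 = n/2 × [2(5) + (n-1)(12)]
715 = n/2 × [10 + 12n - 12]
1430 = n × [-2 + 12n]
12n² + (-2)n - 1430 = 0
Discriminant: Δ = (-2)² - 4(12)(-1430) = 4 + 68640 = 68644
√Δ = 262
n = [-(-2) + √Δ] / (2·12) = (2 + 262) / 24 = 264 / 24 = 11
(The negative root is discarded since n must be a positive integer.)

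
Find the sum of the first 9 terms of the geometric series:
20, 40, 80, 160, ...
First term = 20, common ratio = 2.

Sₙ = a(1 - rⁿ) / (1 - r)
S_9 = 20(1 - 2^9) / (1 - 2)
S_9 = 20(1 - 512) / (-1)
S_9 = 10220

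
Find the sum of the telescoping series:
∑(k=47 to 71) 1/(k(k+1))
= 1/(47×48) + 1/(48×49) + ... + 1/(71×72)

Partial fractions: 1/(k(k+1)) = 1/k - 1/(k+1)
The series telescopes:
= (1/47 - 1/48) + (1/48 - 1/49) + ... + (1/71 - 1/72)
= 1/47 - 1/72
= 25/3384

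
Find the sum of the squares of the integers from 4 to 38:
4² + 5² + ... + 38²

Use ∑_{k=1}^{n} k² = n(n+1)(2n+1)/6, then subtract the first 3 terms.
∑_{k=1}^{38} k² = 38×39×77/6 = 19019
∑_{k=1}^{3} k² = 3×4×7/6 = 14
∑_{k=4}^{38} k² = 19019 - 14 = 19005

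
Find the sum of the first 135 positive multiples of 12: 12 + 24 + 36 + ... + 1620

Factor out 12: = 12(1 + 2 + ... + 135) = 12 × n(n+1)/2
= 12 × 135×136/2
= 12 × 9180
= 110160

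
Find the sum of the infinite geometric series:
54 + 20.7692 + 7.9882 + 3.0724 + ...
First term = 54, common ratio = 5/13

For |r| < 1, S = a / (1 - r)
S = 54 / (1 - (5/13))
S = 54 / (8/13)
S = 351/4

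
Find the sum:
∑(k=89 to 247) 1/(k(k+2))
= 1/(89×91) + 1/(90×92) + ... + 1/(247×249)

Partial fractions: 1/(k(k+2)) = (1/2)[1/k - 1/(k+2)]
Telescoping leaves the first two and last two terms:
= (1/2)[1/89 + 1/90 - 1/248 - 1/249]
= 1178773/164877840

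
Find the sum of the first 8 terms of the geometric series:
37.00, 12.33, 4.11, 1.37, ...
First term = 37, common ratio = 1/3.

Sₙ = a(1 - rⁿ) / (1 - r)
S_8 = 37(1 - (1/3)^8) / (1 - (1/3))
S_8 = 37(1 - (1/6561)) / (2/3)
S_8 = 121360/2187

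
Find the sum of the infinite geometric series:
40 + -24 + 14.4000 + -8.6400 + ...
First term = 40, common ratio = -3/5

For |r| < 1, S = a / (1 - r)
S = 40 / (1 - (-3/5))
S = 40 / (8/5)
S = 25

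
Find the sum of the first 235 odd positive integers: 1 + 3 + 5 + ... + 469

Sum of first n odd numbers = n²
= 235²
= 55225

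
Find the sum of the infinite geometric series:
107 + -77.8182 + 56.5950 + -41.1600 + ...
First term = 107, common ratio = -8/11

For |r| < 1, S = a / (1 - r)
S = 107 / (1 - (-8/11))
S = 107 / (19/11)
S = 1177/19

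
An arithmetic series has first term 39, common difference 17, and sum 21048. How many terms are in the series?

Using S = n/2 × [2a + (n-1)d]
21048 = n/2 × [2(39) + (n-1)(17)]
21048 = n/2 × [78 + 17n - 17]
42096 = n × [61 + 17n]
17n² + (61)n - 42096 = 0
Discriminant: Δ = (61)² - 4(17)(-42096) = 3721 + 2862528 = 2866249
√Δ = 1693
n = [-(61) + √Δ] / (2·17) = (-61 + 1693) / 34 = 1632 / 34 = 48
(The negative root is discarded since n must be a positive integer.)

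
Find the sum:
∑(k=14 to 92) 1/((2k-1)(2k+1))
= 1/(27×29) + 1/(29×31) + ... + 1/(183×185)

Partial fractions: 1/((2k-1)(2k+1)) = (1/2)[1/(2k-1) - 1/(2k+1)]
The series telescopes:
= (1/2)[1/27 - 1/185]
= 79/4995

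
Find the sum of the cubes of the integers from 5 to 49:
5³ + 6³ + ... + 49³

Use ∑_{k=1}^{n} k³ = [n(n+1)/2]², then subtract the first 4 terms.
∑_{k=1}^{49} k³ = [49×50/2]² = 1225² = 1500625
∑_{k=1}^{4} k³ = [4×5/2]² = 10² = 100
∑_{k=5}^{49} k³ = 1500625 - 100 = 1500525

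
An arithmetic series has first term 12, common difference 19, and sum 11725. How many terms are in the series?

Using S = n/2 × [2a + (n-1)d]
11725 = n/2 × [2(12) + (n-1)(19)]
11725 = n/2 × [24 + 19n - 19]
23450 = n × [5 + 19n]
19n² + (5)n - 23450 = 0
Discriminant: Δ = (5)² - 4(19)(-23450) = 25 + 1782200 = 1782225
√Δ = 1335
n = [-(5) + √Δ] / (2·19) = (-5 + 1335) / 38 = 1330 / 38 = 35
(The negative root is discarded since n must be a positive integer.)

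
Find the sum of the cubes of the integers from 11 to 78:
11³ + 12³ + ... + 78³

Use ∑_{k=1}^{n} k³ = [n(n+1)/2]², then subtract the first 10 terms.
∑_{k=1}^{78} k³ = [78×79/2]² = 3081² = 9492561
∑_{k=1}^{10} k³ = [10×11/2]² = 55² = 3025
∑_{k=11}^{78} k³ = 9492561 - 3025 = 9489536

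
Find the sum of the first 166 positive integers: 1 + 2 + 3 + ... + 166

Formula: ∑k = n(n+1)/2
= 166×167/2
= 27722/2
= 13861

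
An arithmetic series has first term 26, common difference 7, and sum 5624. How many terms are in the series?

Using S = n/2 × [2a + (n-1)d]
5624 = n/2 × [2(26) + (n-1)(7)]
5624 = n/2 × [52 + 7n - 7]
11248 = n × [45 + 7n]
7n² + (45)n - 11248 = 0
Discriminant: Δ = (45)² - 4(7)(-11248) = 2025 + 314944 = 316969
√Δ = 563
n = [-(45) + √Δ] / (2·7) = (-45 + 563) / 14 = 518 / 14 = 37
(The negative root is discarded since n must be a positive integer.)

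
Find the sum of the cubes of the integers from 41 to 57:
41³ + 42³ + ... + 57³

Use ∑_{k=1}^{n} k³ = [n(n+1)/2]², then subtract the first 40 terms.
∑_{k=1}^{57} k³ = [57×58/2]² = 1653² = 2732409
∑_{k=1}^{40} k³ = [40×41/2]² = 820² = 672400
∑_{k=41}^{57} k³ = 2732409 - 672400 = 2060009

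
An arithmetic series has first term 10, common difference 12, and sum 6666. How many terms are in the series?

Using S = n/2 × [2a + (n-1)d]
6666 = n/2 × [2(10) + (n-1)(12)]
6666 = n/2 × [20 + 12n - 12]
13332 = n × [8 + 12n]
12n² + (8)n - 13332 = 0
Discriminant: Δ = (8)² - 4(12)(-13332) = 64 + 639936 = 640000
√Δ = 800
n = [-(8) + √Δ] / (2·12) = (-8 + 800) / 24 = 792 / 24 = 33
(The negative root is discarded since n must be a positive integer.)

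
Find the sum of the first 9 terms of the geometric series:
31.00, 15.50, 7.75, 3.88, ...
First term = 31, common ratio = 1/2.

Sₙ = a(1 - rⁿ) / (1 - r)
S_9 = 31(1 - (1/2)^9) / (1 - (1/2))
S_9 = 31(1 - (1/512)) / (1/2)
S_9 = 15841/256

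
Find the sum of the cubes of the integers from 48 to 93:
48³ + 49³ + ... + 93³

Use ∑_{k=1}^{n} k³ = [n(n+1)/2]², then subtract the first 47 terms.
∑_{k=1}^{93} k³ = [93×94/2]² = 4371² = 19105641
∑_{k=1}^{47} k³ = [47×48/2]² = 1128² = 1272384
∑_{k=48}^{93} k³ = 19105641 - 1272384 = 17833257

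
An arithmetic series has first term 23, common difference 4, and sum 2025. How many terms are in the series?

Using S = n/2 × [2a + (n-1)d]
2025 = n/2 × [2(23) + (n-1)(4)]
2025 = n/2 × [46 + 4n - 4]
4050 = n × [42 + 4n]
4n² + (42)n - 4050 = 0
Discriminant: Δ = (42)² - 4(4)(-4050) = 1764 + 64800 = 66564
√Δ = 258
n = [-(42) + √Δ] / (2·4) = (-42 + 258) / 8 = 216 / 8 = 27
(The negative root is discarded since n must be a positive integer.)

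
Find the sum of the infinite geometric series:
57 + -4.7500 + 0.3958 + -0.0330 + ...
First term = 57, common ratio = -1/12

For |r| < 1, S = a / (1 - r)
S = 57 / (1 - (-1/12))
S = 57 / (13/12)
S = 684/13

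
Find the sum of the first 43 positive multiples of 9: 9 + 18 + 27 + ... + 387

Factor out 9: = 9(1 + 2 + ... + 43) = 9 × n(n+1)/2
= 9 × 43×44/2
= 9 × 946
= 8514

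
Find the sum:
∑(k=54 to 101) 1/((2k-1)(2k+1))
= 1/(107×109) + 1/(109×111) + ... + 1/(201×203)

Partial fractions: 1/((2k-1)(2k+1)) = (1/2)[1/(2k-1) - 1/(2k+1)]
The series telescopes:
= (1/2)[1/107 - 1/203]
= 48/21721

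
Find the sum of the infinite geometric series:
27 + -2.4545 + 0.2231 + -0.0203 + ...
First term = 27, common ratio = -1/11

For |r| < 1, S = a / (1 - r)
S = 27 / (1 - (-1/11))
S = 27 / (12/11)
S = 99/4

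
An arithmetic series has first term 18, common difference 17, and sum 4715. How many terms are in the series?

Using S = n/2 × [2a + (n-1)d]
4715 = n/2 × [2(18) + (n-1)(17)]
4715 = n/2 × [36 + 17n - 17]
9430 = n × [19 + 17n]
17n² + (19)n - 9430 = 0
Discriminant: Δ = (19)² - 4(17)(-9430) = 361 + 641240 = 641601
√Δ = 801
n = [-(19) + √Δ] / (2·17) = (-19 + 801) / 34 = 782 / 34 = 23
(The negative root is discarded since n must be a positive integer.)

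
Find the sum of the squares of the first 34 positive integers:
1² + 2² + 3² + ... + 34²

Formula: ∑k² = n(n+1)(2n+1)/6
= 34×35×69/6
= 82110/6
= 13685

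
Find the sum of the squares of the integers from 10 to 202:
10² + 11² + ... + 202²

Use ∑_{k=1}^{n} k² = n(n+1)(2n+1)/6, then subtract the first 9 terms.
∑_{k=1}^{202} k² = 202×203×405/6 = 2767905
∑_{k=1}^{9} k² = 9×10×19/6 = 285
∑_{k=10}^{202} k² = 2767905 - 285 = 2767620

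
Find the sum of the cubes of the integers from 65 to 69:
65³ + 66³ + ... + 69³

Use ∑_{k=1}^{n} k³ = [n(n+1)/2]², then subtract the first 64 terms.
∑_{k=1}^{69} k³ = [69×70/2]² = 2415² = 5832225
∑_{k=1}^{64} k³ = [64×65/2]² = 2080² = 4326400
∑_{k=65}^{69} k³ = 5832225 - 4326400 = 1505825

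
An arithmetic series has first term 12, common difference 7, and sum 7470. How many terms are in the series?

Using S = n/2 × [2a + (n-1)d]
7470 = n/2 × [2(12) + (n-1)(7)]
7470 = n/2 × [24 + 7n - 7]
14940 = n × [17 + 7n]
7n² + (17)n - 14940 = 0
Discriminant: Δ = (17)² - 4(7)(-14940) = 289 + 418320 = 418609
√Δ = 647
n = [-(17) + √Δ] / (2·7) = (-17 + 647) / 14 = 630 / 14 = 45
(The negative root is discarded since n must be a positive integer.)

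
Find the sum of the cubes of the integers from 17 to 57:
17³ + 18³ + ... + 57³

Use ∑_{k=1}^{n} k³ = [n(n+1)/2]², then subtract the first 16 terms.
∑_{k=1}^{57} k³ = [57×58/2]² = 1653² = 2732409
∑_{k=1}^{16} k³ = [16×17/2]² = 136² = 18496
∑_{k=17}^{57} k³ = 2732409 - 18496 = 2713913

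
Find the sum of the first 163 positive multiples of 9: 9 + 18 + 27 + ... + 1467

Factor out 9: = 9(1 + 2 + ... + 163) = 9 × n(n+1)/2
= 9 × 163×164/2
= 9 × 13366
= 120294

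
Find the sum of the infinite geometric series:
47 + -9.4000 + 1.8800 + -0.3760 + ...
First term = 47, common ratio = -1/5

For |r| < 1, S = a / (1 - r)
S = 47 / (1 - (-1/5))
S = 47 / (6/5)
S = 235/6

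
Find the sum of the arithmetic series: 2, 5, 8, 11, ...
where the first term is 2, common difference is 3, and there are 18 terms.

Sₙ = n/2 × (first + last)
Last term = a + (n-1)d = 2 + (18-1)×3 = 53
S_18 = 18/2 × (2 + 53)
S_18 = 18/2 × 55 = 495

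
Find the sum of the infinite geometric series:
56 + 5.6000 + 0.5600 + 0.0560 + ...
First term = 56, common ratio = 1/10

For |r| < 1, S = a / (1 - r)
S = 56 / (1 - (1/10))
S = 56 / (9/10)
S = 560/9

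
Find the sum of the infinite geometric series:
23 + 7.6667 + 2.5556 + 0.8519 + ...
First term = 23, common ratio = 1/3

For |r| < 1, S = a / (1 - r)
S = 23 / (1 - (1/3))
S = 23 / (2/3)
S = 69/2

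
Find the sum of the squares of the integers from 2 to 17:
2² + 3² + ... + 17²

Use ∑_{k=1}^{n} k² = n(n+1)(2n+1)/6, then subtract the first 1 terms.
∑_{k=1}^{17} k² = 17×18×35/6 = 1785
∑_{k=1}^{1} k² = 1×2×3/6 = 1
∑_{k=2}^{17} k² = 1785 - 1 = 1784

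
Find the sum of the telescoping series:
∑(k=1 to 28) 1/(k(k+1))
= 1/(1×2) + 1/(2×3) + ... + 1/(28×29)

Partial fractions: 1/(k(k+1)) = 1/k - 1/(k+1)
The series telescopes:
= (1/1 - 1/2) + (1/2 - 1/3) + ... + (1/28 - 1/29)
= 1/1 - 1/29
= 28/29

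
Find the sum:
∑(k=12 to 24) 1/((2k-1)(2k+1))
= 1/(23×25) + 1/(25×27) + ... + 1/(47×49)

Partial fractions: 1/((2k-1)(2k+1)) = (1/2)[1/(2k-1) - 1/(2k+1)]
The series telescopes:
= (1/2)[1/23 - 1/49]
= 13/1127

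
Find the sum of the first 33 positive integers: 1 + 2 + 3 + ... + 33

Formula: ∑k = n(n+1)/2
= 33×34/2
= 1122/2
= 561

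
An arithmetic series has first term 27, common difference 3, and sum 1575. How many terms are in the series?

Using S = n/2 × [2a + (n-1)d]
1575 = n/2 × [2(27) + (n-1)(3)]
1575 = n/2 × [54 + 3n - 3]
3150 = n × [51 + 3n]
3n² + (51)n - 3150 = 0
Discriminant: Δ = (51)² - 4(3)(-3150) = 2601 + 37800 = 40401
√Δ = 201
n = [-(51) + √Δ] / (2·3) = (-51 + 201) / 6 = 150 / 6 = 25
(The negative root is discarded since n must be a positive integer.)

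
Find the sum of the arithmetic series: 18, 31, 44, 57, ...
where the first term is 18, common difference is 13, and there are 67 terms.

Sₙ = n/2 × (first + last)
Last term = a + (n-1)d = 18 + (67-1)×13 = 876
S_67 = 67/2 × (18 + 876)
S_67 = 67/2 × 894 = 29949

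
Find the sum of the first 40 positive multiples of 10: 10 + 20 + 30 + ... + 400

Factor out 10: = 10(1 + 2 + ... + 40) = 10 × n(n+1)/2
= 10 × 40×41/2
= 10 × 820
= 8200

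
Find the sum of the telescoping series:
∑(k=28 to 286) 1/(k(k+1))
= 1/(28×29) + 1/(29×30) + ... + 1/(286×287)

Partial fractions: 1/(k(k+1)) = 1/k - 1/(k+1)
The series telescopes:
= (1/28 - 1/29) + (1/29 - 1/30) + ... + (1/286 - 1/287)
= 1/28 - 1/287
= 37/1148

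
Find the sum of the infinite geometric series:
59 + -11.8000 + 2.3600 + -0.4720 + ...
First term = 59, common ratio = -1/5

For |r| < 1, S = a / (1 - r)
S = 59 / (1 - (-1/5))
S = 59 / (6/5)
S = 295/6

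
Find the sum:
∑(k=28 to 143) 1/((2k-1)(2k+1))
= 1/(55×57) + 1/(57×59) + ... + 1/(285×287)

Partial fractions: 1/((2k-1)(2k+1)) = (1/2)[1/(2k-1) - 1/(2k+1)]
The series telescopes:
= (1/2)[1/55 - 1/287]
= 116/15785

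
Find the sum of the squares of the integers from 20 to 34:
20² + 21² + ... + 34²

Use ∑_{k=1}^{n} k² = n(n+1)(2n+1)/6, then subtract the first 19 terms.
∑_{k=1}^{34} k² = 34×35×69/6 = 13685
∑_{k=1}^{19} k² = 19×20×39/6 = 2470
∑_{k=20}^{34} k² = 13685 - 2470 = 11215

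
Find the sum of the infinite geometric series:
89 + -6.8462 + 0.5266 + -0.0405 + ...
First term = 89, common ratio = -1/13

For |r| < 1, S = a / (1 - r)
S = 89 / (1 - (-1/13))
S = 89 / (14/13)
S = 1157/14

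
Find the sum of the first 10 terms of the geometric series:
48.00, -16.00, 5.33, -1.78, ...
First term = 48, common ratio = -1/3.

Sₙ = a(1 - rⁿ) / (1 - r)
S_10 = 48(1 - (-1/3)^10) / (1 - (-1/3))
S_10 = 48(1 - (1/59049)) / (4/3)
S_10 = 236192/6561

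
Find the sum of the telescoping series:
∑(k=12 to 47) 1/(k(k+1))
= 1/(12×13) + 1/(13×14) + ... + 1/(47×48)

Partial fractions: 1/(k(k+1)) = 1/k - 1/(k+1)
The series telescopes:
= (1/12 - 1/13) + (1/13 - 1/14) + ... + (1/47 - 1/48)
= 1/12 - 1/48
= 1/16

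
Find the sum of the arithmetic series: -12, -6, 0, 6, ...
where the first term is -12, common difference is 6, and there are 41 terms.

Sₙ = n/2 × (first + last)
Last term = a + (n-1)d = -12 + (41-1)×6 = 228
S_41 = 41/2 × (-12 + 228)
S_41 = 41/2 × 216 = 4428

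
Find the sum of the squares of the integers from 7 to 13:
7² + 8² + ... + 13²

Use ∑_{k=1}^{n} k² = n(n+1)(2n+1)/6, then subtract the first 6 terms.
∑_{k=1}^{13} k² = 13×14×27/6 = 819
∑_{k=1}^{6} k² = 6×7×13/6 = 91
∑_{k=7}^{13} k² = 819 - 91 = 728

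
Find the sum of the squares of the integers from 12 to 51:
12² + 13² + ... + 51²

Use ∑_{k=1}^{n} k² = n(n+1)(2n+1)/6, then subtract the first 11 terms.
∑_{k=1}^{51} k² = 51×52×103/6 = 45526
∑_{k=1}^{11} k² = 11×12×23/6 = 506
∑_{k=12}^{51} k² = 45526 - 506 = 45020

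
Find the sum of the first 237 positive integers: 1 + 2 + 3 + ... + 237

Formula: ∑k = n(n+1)/2
= 237×238/2
= 56406/2
= 28203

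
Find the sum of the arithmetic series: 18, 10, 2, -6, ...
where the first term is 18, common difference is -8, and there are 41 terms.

Sₙ = n/2 × (first + last)
Last term = a + (n-1)d = 18 + (41-1)×(-8) = -302
S_41 = 41/2 × (18 + (-302))
S_41 = 41/2 × (-284) = -5822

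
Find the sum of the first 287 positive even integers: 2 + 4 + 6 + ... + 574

Sum of first n even numbers = n(n+1)
= 287×288
= 82656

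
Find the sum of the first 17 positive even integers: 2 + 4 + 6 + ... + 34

Sum of first n even numbers = n(n+1)
= 17×18
= 306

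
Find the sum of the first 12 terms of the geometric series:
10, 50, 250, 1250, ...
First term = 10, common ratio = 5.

Sₙ = a(1 - rⁿ) / (1 - r)
S_12 = 10(1 - 5^12) / (1 - 5)
S_12 = 10(1 - 244140625) / (-4)
S_12 = 610351560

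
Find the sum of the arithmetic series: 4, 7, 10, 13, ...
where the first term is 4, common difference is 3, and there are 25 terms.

Sₙ = n/2 × (first + last)
Last term = a + (n-1)d = 4 + (25-1)×3 = 76
S_25 = 25/2 × (4 + 76)
S_25 = 25/2 × 80 = 1000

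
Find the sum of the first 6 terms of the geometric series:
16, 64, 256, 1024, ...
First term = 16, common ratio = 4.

Sₙ = a(1 - rⁿ) / (1 - r)
S_6 = 16(1 - 4^6) / (1 - 4)
S_6 = 16(1 - 4096) / (-3)
S_6 = 21840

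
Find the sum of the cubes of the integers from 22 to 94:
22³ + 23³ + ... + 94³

Use ∑_{k=1}^{n} k³ = [n(n+1)/2]², then subtract the first 21 terms.
∑_{k=1}^{94} k³ = [94×95/2]² = 4465² = 19936225
∑_{k=1}^{21} k³ = [21×22/2]² = 231² = 53361
∑_{k=22}^{94} k³ = 19936225 - 53361 = 19882864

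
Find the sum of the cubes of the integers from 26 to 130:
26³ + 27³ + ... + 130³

Use ∑_{k=1}^{n} k³ = [n(n+1)/2]², then subtract the first 25 terms.
∑_{k=1}^{130} k³ = [130×131/2]² = 8515² = 72505225
∑_{k=1}^{25} k³ = [25×26/2]² = 325² = 105625
∑_{k=26}^{130} k³ = 72505225 - 105625 = 72399600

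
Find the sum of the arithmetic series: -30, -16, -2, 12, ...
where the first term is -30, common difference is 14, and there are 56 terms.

Sₙ = n/2 × (first + last)
Last term = a + (n-1)d = -30 + (56-1)×14 = 740
S_56 = 56/2 × (-30 + 740)
S_56 = 56/2 × 710 = 19880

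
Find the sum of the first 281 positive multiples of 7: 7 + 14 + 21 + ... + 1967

Factor out 7: = 7(1 + 2 + ... + 281) = 7 × n(n+1)/2
= 7 × 281×282/2
= 7 × 39621
= 277347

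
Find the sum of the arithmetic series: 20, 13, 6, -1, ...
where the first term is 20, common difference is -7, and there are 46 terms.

Sₙ = n/2 × (first + last)
Last term = a + (n-1)d = 20 + (46-1)×(-7) = -295
S_46 = 46/2 × (20 + (-295))
S_46 = 46/2 × (-275) = -6325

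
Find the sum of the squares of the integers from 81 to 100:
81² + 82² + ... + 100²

Use ∑_{k=1}^{n} k² = n(n+1)(2n+1)/6, then subtract the first 80 terms.
∑_{k=1}^{100} k² = 100×101×201/6 = 338350
∑_{k=1}^{80} k² = 80×81×161/6 = 173880
∑_{k=81}^{100} k² = 338350 - 173880 = 164470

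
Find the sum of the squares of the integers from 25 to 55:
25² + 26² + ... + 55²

Use ∑_{k=1}^{n} k² = n(n+1)(2n+1)/6, then subtract the first 24 terms.
∑_{k=1}^{55} k² = 55×56×111/6 = 56980
∑_{k=1}^{24} k² = 24×25×49/6 = 4900
∑_{k=25}^{55} k² = 56980 - 4900 = 52080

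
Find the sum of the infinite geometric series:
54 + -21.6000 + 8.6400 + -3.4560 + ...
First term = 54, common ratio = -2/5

For |r| < 1, S = a / (1 - r)
S = 54 / (1 - (-2/5))
S = 54 / (7/5)
S = 270/7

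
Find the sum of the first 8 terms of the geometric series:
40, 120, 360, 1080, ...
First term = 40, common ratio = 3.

Sₙ = a(1 - rⁿ) / (1 - r)
S_8 = 40(1 - 3^8) / (1 - 3)
S_8 = 40(1 - 6561) / (-2)
S_8 = 131200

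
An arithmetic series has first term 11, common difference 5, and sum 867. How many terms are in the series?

Using S = n/2 × [2a + (n-1)d]
867 = n/2 × [2(11) + (n-1)(5)]
867 = n/2 × [22 + 5n - 5]
1734 = n × [17 + 5n]
5n² + (17)n - 1734 = 0
Discriminant: Δ = (17)² - 4(5)(-1734) = 289 + 34680 = 34969
√Δ = 187
n = [-(17) + √Δ] / (2·5) = (-17 + 187) / 10 = 170 / 10 = 17
(The negative root is discarded since n must be a positive integer.)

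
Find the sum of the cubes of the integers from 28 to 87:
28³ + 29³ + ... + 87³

Use ∑_{k=1}^{n} k³ = [n(n+1)/2]², then subtract the first 27 terms.
∑_{k=1}^{87} k³ = [87×88/2]² = 3828² = 14653584
∑_{k=1}^{27} k³ = [27×28/2]² = 378² = 142884
∑_{k=28}^{87} k³ = 14653584 - 142884 = 14510700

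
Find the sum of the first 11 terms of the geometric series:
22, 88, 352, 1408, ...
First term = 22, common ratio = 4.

Sₙ = a(1 - rⁿ) / (1 - r)
S_11 = 22(1 - 4^11) / (1 - 4)
S_11 = 22(1 - 4194304) / (-3)
S_11 = 30758222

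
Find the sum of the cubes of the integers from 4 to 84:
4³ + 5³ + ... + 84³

Use ∑_{k=1}^{n} k³ = [n(n+1)/2]², then subtract the first 3 terms.
∑_{k=1}^{84} k³ = [84×85/2]² = 3570² = 12744900
∑_{k=1}^{3} k³ = [3×4/2]² = 6² = 36
∑_{k=4}^{84} k³ = 12744900 - 36 = 12744864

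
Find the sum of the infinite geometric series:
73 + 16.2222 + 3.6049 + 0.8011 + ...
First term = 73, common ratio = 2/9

For |r| < 1, S = a / (1 - r)
S = 73 / (1 - (2/9))
S = 73 / (7/9)
S = 657/7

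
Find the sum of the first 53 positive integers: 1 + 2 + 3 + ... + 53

Formula: ∑k = n(n+1)/2
= 53×54/2
= 2862/2
= 1431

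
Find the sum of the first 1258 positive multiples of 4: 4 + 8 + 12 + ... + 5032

Factor out 4: = 4(1 + 2 + ... + 1258) = 4 × n(n+1)/2
= 4 × 1258×1259/2
= 4 × 791911
= 3167644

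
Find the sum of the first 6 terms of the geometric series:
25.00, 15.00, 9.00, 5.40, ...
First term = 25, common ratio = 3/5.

Sₙ = a(1 - rⁿ) / (1 - r)
S_6 = 25(1 - (3/5)^6) / (1 - (3/5))
S_6 = 25(1 - (729/15625)) / (2/5)
S_6 = 7448/125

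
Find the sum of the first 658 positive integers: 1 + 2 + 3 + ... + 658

Formula: ∑k = n(n+1)/2
= 658×659/2
= 433622/2
= 216811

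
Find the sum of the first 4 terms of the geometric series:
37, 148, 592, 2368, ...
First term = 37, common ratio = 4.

Sₙ = a(1 - rⁿ) / (1 - r)
S_4 = 37(1 - 4^4) / (1 - 4)
S_4 = 37(1 - 256) / (-3)
S_4 = 3145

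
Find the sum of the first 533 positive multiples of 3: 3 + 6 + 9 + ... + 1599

Factor out 3: = 3(1 + 2 + ... + 533) = 3 × n(n+1)/2
= 3 × 533×534/2
= 3 × 142311
= 426933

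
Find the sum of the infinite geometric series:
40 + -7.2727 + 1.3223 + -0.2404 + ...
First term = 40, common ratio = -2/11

For |r| < 1, S = a / (1 - r)
S = 40 / (1 - (-2/11))
S = 40 / (13/11)
S = 440/13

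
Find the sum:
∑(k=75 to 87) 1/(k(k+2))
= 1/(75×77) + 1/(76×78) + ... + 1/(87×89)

Partial fractions: 1/(k(k+2)) = (1/2)[1/k - 1/(k+2)]
Telescoping leaves the first two and last two terms:
= (1/2)[1/75 + 1/76 - 1/88 - 1/89]
= 43433/22321200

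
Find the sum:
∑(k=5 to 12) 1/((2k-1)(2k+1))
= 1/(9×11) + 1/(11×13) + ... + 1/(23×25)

Partial fractions: 1/((2k-1)(2k+1)) = (1/2)[1/(2k-1) - 1/(2k+1)]
The series telescopes:
= (1/2)[1/9 - 1/25]
= 8/225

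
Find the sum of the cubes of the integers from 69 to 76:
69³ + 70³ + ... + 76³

Use ∑_{k=1}^{n} k³ = [n(n+1)/2]², then subtract the first 68 terms.
∑_{k=1}^{76} k³ = [76×77/2]² = 2926² = 8561476
∑_{k=1}^{68} k³ = [68×69/2]² = 2346² = 5503716
∑_{k=69}^{76} k³ = 8561476 - 5503716 = 3057760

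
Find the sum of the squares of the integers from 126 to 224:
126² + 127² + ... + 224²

Use ∑_{k=1}^{n} k² = n(n+1)(2n+1)/6, then subtract the first 125 terms.
∑_{k=1}^{224} k² = 224×225×449/6 = 3771600
∑_{k=1}^{125} k² = 125×126×251/6 = 658875
∑_{k=126}^{224} k² = 3771600 - 658875 = 3112725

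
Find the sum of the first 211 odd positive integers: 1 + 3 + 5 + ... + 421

Sum of first n odd numbers = n²
= 211²
= 44521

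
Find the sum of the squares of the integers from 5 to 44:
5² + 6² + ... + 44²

Use ∑_{k=1}^{n} k² = n(n+1)(2n+1)/6, then subtract the first 4 terms.
∑_{k=1}^{44} k² = 44×45×89/6 = 29370
∑_{k=1}^{4} k² = 4×5×9/6 = 30
∑_{k=5}^{44} k² = 29370 - 30 = 29340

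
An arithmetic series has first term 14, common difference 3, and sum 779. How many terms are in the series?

Using S = n/2 × [2a + (n-1)d]
779 = n/2 × [2(14) + (n-1)(3)]
779 = n/2 × [28 + 3n - 3]
1558 = n × [25 + 3n]
3n² + (25)n - 1558 = 0
Discriminant: Δ = (25)² - 4(3)(-1558) = 625 + 18696 = 19321
√Δ = 139
n = [-(25) + √Δ] / (2·3) = (-25 + 139) / 6 = 114 / 6 = 19
(The negative root is discarded since n must be a positive integer.)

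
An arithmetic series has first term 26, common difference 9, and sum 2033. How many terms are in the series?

Using S = n/2 × [2a + (n-1)d]
2033 = n/2 × [2(26) + (n-1)(9)]
2033 = n/2 × [52 + 9n - 9]
4066 = n × [43 + 9n]
9n² + (43)n - 4066 = 0
Discriminant: Δ = (43)² - 4(9)(-4066) = 1849 + 146376 = 148225
√Δ = 385
n = [-(43) + √Δ] / (2·9) = (-43 + 385) / 18 = 342 / 18 = 19
(The negative root is discarded since n must be a positive integer.)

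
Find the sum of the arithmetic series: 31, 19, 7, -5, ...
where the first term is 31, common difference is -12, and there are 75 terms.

Sₙ = n/2 × (first + last)
Last term = a + (n-1)d = 31 + (75-1)×(-12) = -857
S_75 = 75/2 × (31 + (-857))
S_75 = 75/2 × (-826) = -30975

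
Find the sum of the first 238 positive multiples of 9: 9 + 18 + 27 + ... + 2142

Factor out 9: = 9(1 + 2 + ... + 238) = 9 × n(n+1)/2
= 9 × 238×239/2
= 9 × 28441
= 255969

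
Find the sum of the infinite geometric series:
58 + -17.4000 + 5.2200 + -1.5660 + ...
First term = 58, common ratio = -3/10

For |r| < 1, S = a / (1 - r)
S = 58 / (1 - (-3/10))
S = 58 / (13/10)
S = 580/13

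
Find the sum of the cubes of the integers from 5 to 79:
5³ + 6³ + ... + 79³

Use ∑_{k=1}^{n} k³ = [n(n+1)/2]², then subtract the first 4 terms.
∑_{k=1}^{79} k³ = [79×80/2]² = 3160² = 9985600
∑_{k=1}^{4} k³ = [4×5/2]² = 10² = 100
∑_{k=5}^{79} k³ = 9985600 - 100 = 9985500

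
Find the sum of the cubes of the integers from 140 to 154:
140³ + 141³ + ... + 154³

Use ∑_{k=1}^{n} k³ = [n(n+1)/2]², then subtract the first 139 terms.
∑_{k=1}^{154} k³ = [154×155/2]² = 11935² = 142444225
∑_{k=1}^{139} k³ = [139×140/2]² = 9730² = 94672900
∑_{k=140}^{154} k³ = 142444225 - 94672900 = 47771325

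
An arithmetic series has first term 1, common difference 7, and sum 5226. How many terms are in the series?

Using S = n/2 × [2a + (n-1)d]
5226 = n/2 × [2(1) + (n-1)(7)]
5226 = n/2 × [2 + 7n - 7]
10452 = n × [-5 + 7n]
7n² + (-5)n - 10452 = 0
Discriminant: Δ = (-5)² - 4(7)(-10452) = 25 + 292656 = 292681
√Δ = 541
n = [-(-5) + √Δ] / (2·7) = (5 + 541) / 14 = 546 / 14 = 39
(The negative root is discarded since n must be a positive integer.)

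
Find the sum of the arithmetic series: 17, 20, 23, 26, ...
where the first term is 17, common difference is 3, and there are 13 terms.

Sₙ = n/2 × (first + last)
Last term = a + (n-1)d = 17 + (13-1)×3 = 53
S_13 = 13/2 × (17 + 53)
S_13 = 13/2 × 70 = 455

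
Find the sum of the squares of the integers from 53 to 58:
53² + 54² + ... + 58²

Use ∑_{k=1}^{n} k² = n(n+1)(2n+1)/6, then subtract the first 52 terms.
∑_{k=1}^{58} k² = 58×59×117/6 = 66729
∑_{k=1}^{52} k² = 52×53×105/6 = 48230
∑_{k=53}^{58} k² = 66729 - 48230 = 18499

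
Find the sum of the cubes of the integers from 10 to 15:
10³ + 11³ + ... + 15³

Use ∑_{k=1}^{n} k³ = [n(n+1)/2]², then subtract the first 9 terms.
∑_{k=1}^{15} k³ = [15×16/2]² = 120² = 14400
∑_{k=1}^{9} k³ = [9×10/2]² = 45² = 2025
∑_{k=10}^{15} k³ = 14400 - 2025 = 12375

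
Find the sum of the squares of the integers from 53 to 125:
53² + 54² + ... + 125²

Use ∑_{k=1}^{n} k² = n(n+1)(2n+1)/6, then subtract the first 52 terms.
∑_{k=1}^{125} k² = 125×126×251/6 = 658875
∑_{k=1}^{52} k² = 52×53×105/6 = 48230
∑_{k=53}^{125} k² = 658875 - 48230 = 610645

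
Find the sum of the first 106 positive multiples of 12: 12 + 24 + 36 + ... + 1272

Factor out 12: = 12(1 + 2 + ... + 106) = 12 × n(n+1)/2
= 12 × 106×107/2
= 12 × 5671
= 68052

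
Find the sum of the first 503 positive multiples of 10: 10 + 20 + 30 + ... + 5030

Factor out 10: = 10(1 + 2 + ... + 503) = 10 × n(n+1)/2
= 10 × 503×504/2
= 10 × 126756
= 1267560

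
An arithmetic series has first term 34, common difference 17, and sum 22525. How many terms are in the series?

Using S = n/2 × [2a + (n-1)d]
22525 = n/2 × [2(34) + (n-1)(17)]
22525 = n/2 × [68 + 17n - 17]
45050 = n × [51 + 17n]
17n² + (51)n - 45050 = 0
Discriminant: Δ = (51)² - 4(17)(-45050) = 2601 + 3063400 = 3066001
√Δ = 1751
n = [-(51) + √Δ] / (2·17) = (-51 + 1751) / 34 = 1700 / 34 = 50
(The negative root is discarded since n must be a positive integer.)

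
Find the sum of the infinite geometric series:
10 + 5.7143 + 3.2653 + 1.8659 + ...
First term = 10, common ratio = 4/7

For |r| < 1, S = a / (1 - r)
S = 10 / (1 - (4/7))
S = 10 / (3/7)
S = 70/3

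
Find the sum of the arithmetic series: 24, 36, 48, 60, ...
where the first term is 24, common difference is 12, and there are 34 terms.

Sₙ = n/2 × (first + last)
Last term = a + (n-1)d = 24 + (34-1)×12 = 420
S_34 = 34/2 × (24 + 420)
S_34 = 34/2 × 444 = 7548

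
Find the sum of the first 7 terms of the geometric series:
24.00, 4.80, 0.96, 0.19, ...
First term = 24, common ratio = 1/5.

Sₙ = a(1 - rⁿ) / (1 - r)
S_7 = 24(1 - (1/5)^7) / (1 - (1/5))
S_7 = 24(1 - (1/78125)) / (4/5)
S_7 = 468744/15625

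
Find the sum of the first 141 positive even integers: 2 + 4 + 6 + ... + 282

Sum of first n even numbers = n(n+1)
= 141×142
= 20022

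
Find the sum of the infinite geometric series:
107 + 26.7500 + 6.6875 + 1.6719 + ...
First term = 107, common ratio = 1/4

For |r| < 1, S = a / (1 - r)
S = 107 / (1 - (1/4))
S = 107 / (3/4)
S = 428/3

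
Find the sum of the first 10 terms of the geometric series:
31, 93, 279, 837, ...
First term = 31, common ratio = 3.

Sₙ = a(1 - rⁿ) / (1 - r)
S_10 = 31(1 - 3^10) / (1 - 3)
S_10 = 31(1 - 59049) / (-2)
S_10 = 915244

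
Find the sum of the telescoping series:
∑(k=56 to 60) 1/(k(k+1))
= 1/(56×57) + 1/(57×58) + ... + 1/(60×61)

Partial fractions: 1/(k(k+1)) = 1/k - 1/(k+1)
The series telescopes:
= (1/56 - 1/57) + (1/57 - 1/58) + ... + (1/60 - 1/61)
= 1/56 - 1/61
= 5/3416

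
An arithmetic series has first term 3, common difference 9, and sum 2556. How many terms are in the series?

Using S = n/2 × [2a + (n-1)d]
2556 = n/2 × [2(3) + (n-1)(9)]
2556 = n/2 × [6 + 9n - 9]
5112 = n × [-3 + 9n]
9n² + (-3)n - 5112 = 0
Discriminant: Δ = (-3)² - 4(9)(-5112) = 9 + 184032 = 184041
√Δ = 429
n = [-(-3) + √Δ] / (2·9) = (3 + 429) / 18 = 432 / 18 = 24
(The negative root is discarded since n must be a positive integer.)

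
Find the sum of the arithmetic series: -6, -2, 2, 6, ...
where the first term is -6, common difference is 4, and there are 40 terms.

Sₙ = n/2 × (first + last)
Last term = a + (n-1)d = -6 + (40-1)×4 = 150
S_40 = 40/2 × (-6 + 150)
S_40 = 40/2 × 144 = 2880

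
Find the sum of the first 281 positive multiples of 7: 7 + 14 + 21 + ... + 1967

Factor out 7: = 7(1 + 2 + ... + 281) = 7 × n(n+1)/2
= 7 × 281×282/2
= 7 × 39621
= 277347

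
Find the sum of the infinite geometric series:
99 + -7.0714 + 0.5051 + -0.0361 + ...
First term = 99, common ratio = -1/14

For |r| < 1, S = a / (1 - r)
S = 99 / (1 - (-1/14))
S = 99 / (15/14)
S = 462/5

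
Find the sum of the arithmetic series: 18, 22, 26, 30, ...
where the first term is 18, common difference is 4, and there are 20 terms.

Sₙ = n/2 × (first + last)
Last term = a + (n-1)d = 18 + (20-1)×4 = 94
S_20 = 20/2 × (18 + 94)
S_20 = 20/2 × 112 = 1120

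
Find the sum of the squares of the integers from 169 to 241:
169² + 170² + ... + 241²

Use ∑_{k=1}^{n} k² = n(n+1)(2n+1)/6, then subtract the first 168 terms.
∑_{k=1}^{241} k² = 241×242×483/6 = 4694921
∑_{k=1}^{168} k² = 168×169×337/6 = 1594684
∑_{k=169}^{241} k² = 4694921 - 1594684 = 3100237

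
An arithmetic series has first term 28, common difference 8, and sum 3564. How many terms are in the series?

Using S = n/2 × [2a + (n-1)d]
3564 = n/2 × [2(28) + (n-1)(8)]
3564 = n/2 × [56 + 8n - 8]
7128 = n × [48 + 8n]
8n² + (48)n - 7128 = 0
Discriminant: Δ = (48)² - 4(8)(-7128) = 2304 + 228096 = 230400
√Δ = 480
n = [-(48) + √Δ] / (2·8) = (-48 + 480) / 16 = 432 / 16 = 27
(The negative root is discarded since n must be a positive integer.)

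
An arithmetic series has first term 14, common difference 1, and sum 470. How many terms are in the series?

Using S = n/2 × [2a + (n-1)d]
470 = n/2 × [2(14) + (n-1)(1)]
470 = n/2 × [28 + 1n - 1]
940 = n × [27 + 1n]
1n² + (27)n - 940 = 0
Discriminant: Δ = (27)² - 4(1)(-940) = 729 + 3760 = 4489
√Δ = 67
n = [-(27) + √Δ] / (2·1) = (-27 + 67) / 2 = 40 / 2 = 20
(The negative root is discarded since n must be a positive integer.)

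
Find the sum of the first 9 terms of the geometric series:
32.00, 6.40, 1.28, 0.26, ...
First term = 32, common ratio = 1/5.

Sₙ = a(1 - rⁿ) / (1 - r)
S_9 = 32(1 - (1/5)^9) / (1 - (1/5))
S_9 = 32(1 - (1/1953125)) / (4/5)
S_9 = 15624992/390625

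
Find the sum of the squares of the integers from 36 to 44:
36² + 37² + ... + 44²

Use ∑_{k=1}^{n} k² = n(n+1)(2n+1)/6, then subtract the first 35 terms.
∑_{k=1}^{44} k² = 44×45×89/6 = 29370
∑_{k=1}^{35} k² = 35×36×71/6 = 14910
∑_{k=36}^{44} k² = 29370 - 14910 = 14460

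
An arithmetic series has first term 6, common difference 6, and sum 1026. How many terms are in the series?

Using S = n/2 × [2a + (n-1)d]
1026 = n/2 × [2(6) + (n-1)(6)]
1026 = n/2 × [12 + 6n - 6]
2052 = n × [6 + 6n]
6n² + (6)n - 2052 = 0
Discriminant: Δ = (6)² - 4(6)(-2052) = 36 + 49248 = 49284
√Δ = 222
n = [-(6) + √Δ] / (2·6) = (-6 + 222) / 12 = 216 / 12 = 18
(The negative root is discarded since n must be a positive integer.)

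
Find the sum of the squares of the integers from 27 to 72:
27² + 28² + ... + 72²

Use ∑_{k=1}^{n} k² = n(n+1)(2n+1)/6, then subtract the first 26 terms.
∑_{k=1}^{72} k² = 72×73×145/6 = 127020
∑_{k=1}^{26} k² = 26×27×53/6 = 6201
∑_{k=27}^{72} k² = 127020 - 6201 = 120819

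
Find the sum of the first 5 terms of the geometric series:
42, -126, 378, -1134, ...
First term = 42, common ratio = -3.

Sₙ = a(1 - rⁿ) / (1 - r)
S_5 = 42(1 - (-3)^5) / (1 - (-3))
S_5 = 42(1 - (-243)) / (4)
S_5 = 2562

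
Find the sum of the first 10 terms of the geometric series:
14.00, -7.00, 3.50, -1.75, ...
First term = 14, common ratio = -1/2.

Sₙ = a(1 - rⁿ) / (1 - r)
S_10 = 14(1 - (-1/2)^10) / (1 - (-1/2))
S_10 = 14(1 - (1/1024)) / (3/2)
S_10 = 2387/256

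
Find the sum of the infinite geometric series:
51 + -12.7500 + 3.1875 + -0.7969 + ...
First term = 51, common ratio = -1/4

For |r| < 1, S = a / (1 - r)
S = 51 / (1 - (-1/4))
S = 51 / (5/4)
S = 204/5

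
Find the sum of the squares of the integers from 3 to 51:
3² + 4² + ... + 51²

Use ∑_{k=1}^{n} k² = n(n+1)(2n+1)/6, then subtract the first 2 terms.
∑_{k=1}^{51} k² = 51×52×103/6 = 45526
∑_{k=1}^{2} k² = 2×3×5/6 = 5
∑_{k=3}^{51} k² = 45526 - 5 = 45521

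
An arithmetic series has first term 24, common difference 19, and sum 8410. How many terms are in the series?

Using S = n/2 × [2a + (n-1)d]
8410 = n/2 × [2(24) + (n-1)(19)]
8410 = n/2 × [48 + 19n - 19]
16820 = n × [29 + 19n]
19n² + (29)n - 16820 = 0
Discriminant: Δ = (29)² - 4(19)(-16820) = 841 + 1278320 = 1279161
√Δ = 1131
n = [-(29) + √Δ] / (2·19) = (-29 + 1131) / 38 = 1102 / 38 = 29
(The negative root is discarded since n must be a positive integer.)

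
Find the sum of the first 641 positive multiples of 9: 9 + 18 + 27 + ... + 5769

Factor out 9: = 9(1 + 2 + ... + 641) = 9 × n(n+1)/2
= 9 × 641×642/2
= 9 × 205761
= 1851849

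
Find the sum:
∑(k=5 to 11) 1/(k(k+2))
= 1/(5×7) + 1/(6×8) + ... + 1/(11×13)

Partial fractions: 1/(k(k+2)) = (1/2)[1/k - 1/(k+2)]
Telescoping leaves the first two and last two terms:
= (1/2)[1/5 + 1/6 - 1/12 - 1/13]
= 161/1560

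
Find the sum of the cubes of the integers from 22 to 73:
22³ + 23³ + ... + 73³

Use ∑_{k=1}^{n} k³ = [n(n+1)/2]², then subtract the first 21 terms.
∑_{k=1}^{73} k³ = [73×74/2]² = 2701² = 7295401
∑_{k=1}^{21} k³ = [21×22/2]² = 231² = 53361
∑_{k=22}^{73} k³ = 7295401 - 53361 = 7242040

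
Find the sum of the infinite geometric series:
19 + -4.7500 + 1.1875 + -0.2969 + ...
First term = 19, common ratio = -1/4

For |r| < 1, S = a / (1 - r)
S = 19 / (1 - (-1/4))
S = 19 / (5/4)
S = 76/5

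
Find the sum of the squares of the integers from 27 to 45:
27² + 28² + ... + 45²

Use ∑_{k=1}^{n} k² = n(n+1)(2n+1)/6, then subtract the first 26 terms.
∑_{k=1}^{45} k² = 45×46×91/6 = 31395
∑_{k=1}^{26} k² = 26×27×53/6 = 6201
∑_{k=27}^{45} k² = 31395 - 6201 = 25194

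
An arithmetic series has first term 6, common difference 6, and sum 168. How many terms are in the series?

Using S = n/2 × [2a + (n-1)d]
168 = n/2 × [2(6) + (n-1)(6)]
168 = n/2 × [12 + 6n - 6]
336 = n × [6 + 6n]
6n² + (6)n - 336 = 0
Discriminant: Δ = (6)² - 4(6)(-336) = 36 + 8064 = 8100
√Δ = 90
n = [-(6) + √Δ] / (2·6) = (-6 + 90) / 12 = 84 / 12 = 7
(The negative root is discarded since n must be a positive integer.)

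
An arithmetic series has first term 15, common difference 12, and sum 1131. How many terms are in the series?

Using S = n/2 × [2a + (n-1)d]
1131 = n/2 × [2(15) + (n-1)(12)]
1131 = n/2 × [30 + 12n - 12]
2262 = n × [18 + 12n]
12n² + (18)n - 2262 = 0
Discriminant: Δ = (18)² - 4(12)(-2262) = 324 + 108576 = 108900
√Δ = 330
n = [-(18) + √Δ] / (2·12) = (-18 + 330) / 24 = 312 / 24 = 13
(The negative root is discarded since n must be a positive integer.)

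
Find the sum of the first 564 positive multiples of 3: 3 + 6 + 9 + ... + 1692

Factor out 3: = 3(1 + 2 + ... + 564) = 3 × n(n+1)/2
= 3 × 564×565/2
= 3 × 159330
= 477990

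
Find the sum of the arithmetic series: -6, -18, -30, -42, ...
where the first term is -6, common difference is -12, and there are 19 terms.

Sₙ = n/2 × (first + last)
Last term = a + (n-1)d = -6 + (19-1)×(-12) = -222
S_19 = 19/2 × (-6 + (-222))
S_19 = 19/2 × (-228) = -2166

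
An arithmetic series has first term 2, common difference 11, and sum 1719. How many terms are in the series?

Using S = n/2 × [2a + (n-1)d]
1719 = n/2 × [2(2) + (n-1)(11)]
1719 = n/2 × [4 + 11n - 11]
3438 = n × [-7 + 11n]
11n² + (-7)n - 3438 = 0
Discriminant: Δ = (-7)² - 4(11)(-3438) = 49 + 151272 = 151321
√Δ = 389
n = [-(-7) + √Δ] / (2·11) = (7 + 389) / 22 = 396 / 22 = 18
(The negative root is discarded since n must be a positive integer.)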